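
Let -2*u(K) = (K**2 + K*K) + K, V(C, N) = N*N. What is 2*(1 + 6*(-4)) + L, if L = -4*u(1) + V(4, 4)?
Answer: -24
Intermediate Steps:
V(C, N) = N**2
u(K) = -K**2 - K/2 (u(K) = -((K**2 + K*K) + K)/2 = -((K**2 + K**2) + K)/2 = -(2*K**2 + K)/2 = -(K + 2*K**2)/2 = -K**2 - K/2)
L = 22 (L = -(-4)*(1/2 + 1) + 4**2 = -(-4)*3/2 + 16 = -4*(-3/2) + 16 = 6 + 16 = 22)
2*(1 + 6*(-4)) + L = 2*(1 + 6*(-4)) + 22 = 2*(1 - 24) + 22 = 2*(-23) + 22 = -46 + 22 = -24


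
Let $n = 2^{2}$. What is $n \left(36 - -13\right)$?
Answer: $196$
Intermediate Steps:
$n = 4$
$n \left(36 - -13\right) = 4 \left(36 - -13\right) = 4 \left(36 + 13\right) = 4 \cdot 49 = 196$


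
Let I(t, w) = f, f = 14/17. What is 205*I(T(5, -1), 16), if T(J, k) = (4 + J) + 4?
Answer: 2870/17 ≈ 168.82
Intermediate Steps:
f = 14/17 (f = 14*(1/17) = 14/17 ≈ 0.82353)
T(J, k) = 8 + J
I(t, w) = 14/17
205*I(T(5, -1), 16) = 205*(14/17) = 2870/17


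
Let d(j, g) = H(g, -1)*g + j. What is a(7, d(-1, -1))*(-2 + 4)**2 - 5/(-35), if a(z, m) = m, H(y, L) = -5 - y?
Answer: 85/7 ≈ 12.143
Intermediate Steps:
d(j, g) = j + g*(-5 - g) (d(j, g) = (-5 - g)*g + j = g*(-5 - g) + j = j + g*(-5 - g))
a(7, d(-1, -1))*(-2 + 4)**2 - 5/(-35) = (-1 - 1*(-1)*(5 - 1))*(-2 + 4)**2 - 5/(-35) = (-1 - 1*(-1)*4)*2**2 - 5*(-1/35) = (-1 + 4)*4 + 1/7 = 3*4 + 1/7 = 12 + 1/7 = 85/7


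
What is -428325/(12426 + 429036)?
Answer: -142775/147154 ≈ -0.97024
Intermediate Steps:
-428325/(12426 + 429036) = -428325/441462 = -428325*1/441462 = -142775/147154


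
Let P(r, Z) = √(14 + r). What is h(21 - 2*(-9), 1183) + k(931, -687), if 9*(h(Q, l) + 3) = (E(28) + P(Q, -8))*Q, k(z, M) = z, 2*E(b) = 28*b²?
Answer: 145472/3 + 13*√53/3 ≈ 48522.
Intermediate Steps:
E(b) = 14*b² (E(b) = (28*b²)/2 = 14*b²)
h(Q, l) = -3 + Q*(10976 + √(14 + Q))/9 (h(Q, l) = -3 + ((14*28² + √(14 + Q))*Q)/9 = -3 + ((14*784 + √(14 + Q))*Q)/9 = -3 + ((10976 + √(14 + Q))*Q)/9 = -3 + (Q*(10976 + √(14 + Q)))/9 = -3 + Q*(10976 + √(14 + Q))/9)
h(21 - 2*(-9), 1183) + k(931, -687) = (-3 + 10976*(21 - 2*(-9))/9 + (21 - 2*(-9))*√(14 + (21 - 2*(-9)))/9) + 931 = (-3 + 10976*(21 + 18)/9 + (21 + 18)*√(14 + (21 + 18))/9) + 931 = (-3 + (10976/9)*39 + (⅑)*39*√(14 + 39)) + 931 = (-3 + 142688/3 + (⅑)*39*√53) + 931 = (-3 + 142688/3 + 13*√53/3) + 931 = (142679/3 + 13*√53/3) + 931 = 145472/3 + 13*√53/3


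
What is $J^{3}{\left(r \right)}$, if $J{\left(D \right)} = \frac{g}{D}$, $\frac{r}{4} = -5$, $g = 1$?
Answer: $- \frac{1}{8000} \approx -0.000125$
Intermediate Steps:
$r = -20$ ($r = 4 \left(-5\right) = -20$)
$J{\left(D \right)} = \frac{1}{D}$ ($J{\left(D \right)} = 1 \frac{1}{D} = \frac{1}{D}$)
$J^{3}{\left(r \right)} = \left(\frac{1}{-20}\right)^{3} = \left(- \frac{1}{20}\right)^{3} = - \frac{1}{8000}$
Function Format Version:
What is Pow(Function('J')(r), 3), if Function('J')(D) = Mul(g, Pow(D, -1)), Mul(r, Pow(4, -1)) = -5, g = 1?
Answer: Rational(-1, 8000) ≈ -0.00012500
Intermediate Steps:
r = -20 (r = Mul(4, -5) = -20)
Function('J')(D) = Pow(D, -1) (Function('J')(D) = Mul(1, Pow(D, -1)) = Pow(D, -1))
Pow(Function('J')(r), 3) = Pow(Pow(-20, -1), 3) = Pow(Rational(-1, 20), 3) = Rational(-1, 8000)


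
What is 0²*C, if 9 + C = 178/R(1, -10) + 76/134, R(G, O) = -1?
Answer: 0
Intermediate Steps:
C = -12491/67 (C = -9 + (178/(-1) + 76/134) = -9 + (178*(-1) + 76*(1/134)) = -9 + (-178 + 38/67) = -9 - 11888/67 = -12491/67 ≈ -186.43)
0²*C = 0²*(-12491/67) = 0*(-12491/67) = 0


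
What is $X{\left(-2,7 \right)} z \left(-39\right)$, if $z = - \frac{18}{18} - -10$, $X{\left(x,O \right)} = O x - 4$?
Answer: $6318$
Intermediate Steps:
$X{\left(x,O \right)} = -4 + O x$
$z = 9$ ($z = \left(-18\right) \frac{1}{18} + 10 = -1 + 10 = 9$)
$X{\left(-2,7 \right)} z \left(-39\right) = \left(-4 + 7 \left(-2\right)\right) 9 \left(-39\right) = \left(-4 - 14\right) 9 \left(-39\right) = \left(-18\right) 9 \left(-39\right) = \left(-162\right) \left(-39\right) = 6318$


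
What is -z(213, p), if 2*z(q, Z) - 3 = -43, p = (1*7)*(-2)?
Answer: 20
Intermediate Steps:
p = -14 (p = 7*(-2) = -14)
z(q, Z) = -20 (z(q, Z) = 3/2 + (1/2)*(-43) = 3/2 - 43/2 = -20)
-z(213, p) = -1*(-20) = 20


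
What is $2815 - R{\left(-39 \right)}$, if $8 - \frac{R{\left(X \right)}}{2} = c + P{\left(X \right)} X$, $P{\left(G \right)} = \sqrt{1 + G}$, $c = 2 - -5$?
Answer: $2813 - 78 i \sqrt{38} \approx 2813.0 - 480.82 i$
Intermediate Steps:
$c = 7$ ($c = 2 + 5 = 7$)
$R{\left(X \right)} = 2 - 2 X \sqrt{1 + X}$ ($R{\left(X \right)} = 16 - 2 \left(7 + \sqrt{1 + X} X\right) = 16 - 2 \left(7 + X \sqrt{1 + X}\right) = 16 - \left(14 + 2 X \sqrt{1 + X}\right) = 2 - 2 X \sqrt{1 + X}$)
$2815 - R{\left(-39 \right)} = 2815 - \left(2 - - 78 \sqrt{1 - 39}\right) = 2815 - \left(2 - - 78 \sqrt{-38}\right) = 2815 - \left(2 - - 78 i \sqrt{38}\right) = 2815 - \left(2 + 78 i \sqrt{38}\right) = 2813 - 78 i \sqrt{38}$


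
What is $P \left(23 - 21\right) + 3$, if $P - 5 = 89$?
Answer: $191$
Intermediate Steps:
$P = 94$ ($P = 5 + 89 = 94$)
$P \left(23 - 21\right) + 3 = 94 \left(23 - 21\right) + 3 = 94 \cdot 2 + 3 = 188 + 3 = 191$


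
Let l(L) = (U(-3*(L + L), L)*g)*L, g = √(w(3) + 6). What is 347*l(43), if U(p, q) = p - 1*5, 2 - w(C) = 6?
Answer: -3924223*√2 ≈ -5.5497e+6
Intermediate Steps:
w(C) = -4 (w(C) = 2 - 1*6 = 2 - 6 = -4)
g = √2 (g = √(-4 + 6) = √2 ≈ 1.4142)
U(p, q) = -5 + p (U(p, q) = p - 5 = -5 + p)
l(L) = L*√2*(-5 - 6*L) (l(L) = ((-5 - 3*(L + L))*√2)*L = ((-5 - 6*L)*√2)*L = (√2*(-5 - 6*L))*L = L*√2*(-5 - 6*L))
347*l(43) = 347*(-1*43*√2*(5 + 6*43)) = 347*(-1*43*√2*(5 + 258)) = 347*(-1*43*√2*263) = 347*(-11309*√2) = -3924223*√2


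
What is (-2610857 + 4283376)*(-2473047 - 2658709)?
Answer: -8582959413364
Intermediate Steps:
(-2610857 + 4283376)*(-2473047 - 2658709) = 1672519*(-5131756) = -8582959413364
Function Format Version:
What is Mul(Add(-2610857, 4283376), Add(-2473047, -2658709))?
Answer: -8582959413364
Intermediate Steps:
Mul(Add(-2610857, 4283376), Add(-2473047, -2658709)) = Mul(1672519, -5131756) = -8582959413364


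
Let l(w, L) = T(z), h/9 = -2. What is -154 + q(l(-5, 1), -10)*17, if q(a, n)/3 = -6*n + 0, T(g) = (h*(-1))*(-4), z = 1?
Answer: 2906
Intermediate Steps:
h = -18 (h = 9*(-2) = -18)
T(g) = -72 (T(g) = -18*(-1)*(-4) = 18*(-4) = -72)
l(w, L) = -72
q(a, n) = -18*n (q(a, n) = 3*(-6*n + 0) = 3*(-6*n) = -18*n)
-154 + q(l(-5, 1), -10)*17 = -154 - 18*(-10)*17 = -154 + 180*17 = -154 + 3060 = 2906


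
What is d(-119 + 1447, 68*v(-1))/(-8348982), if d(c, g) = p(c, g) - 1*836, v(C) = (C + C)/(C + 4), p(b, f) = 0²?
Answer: 418/4174491 ≈ 0.00010013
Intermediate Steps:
p(b, f) = 0
v(C) = 2*C/(4 + C) (v(C) = (2*C)/(4 + C) = 2*C/(4 + C))
d(c, g) = -836 (d(c, g) = 0 - 1*836 = 0 - 836 = -836)
d(-119 + 1447, 68*v(-1))/(-8348982) = -836/(-8348982) = -836*(-1/8348982) = 418/4174491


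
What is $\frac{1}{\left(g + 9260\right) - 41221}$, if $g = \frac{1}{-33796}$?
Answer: $- \frac{33796}{1080153957} \approx -3.1288 \cdot 10^{-5}$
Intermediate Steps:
$g = - \frac{1}{33796} \approx -2.9589 \cdot 10^{-5}$
$\frac{1}{\left(g + 9260\right) - 41221} = \frac{1}{\left(- \frac{1}{33796} + 9260\right) - 41221} = \frac{1}{\frac{312950959}{33796} - 41221} = \frac{1}{- \frac{1080153957}{33796}} = - \frac{33796}{1080153957}$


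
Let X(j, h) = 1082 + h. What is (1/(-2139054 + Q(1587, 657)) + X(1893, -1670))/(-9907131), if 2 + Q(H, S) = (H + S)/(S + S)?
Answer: 1732391821/29188831123010 ≈ 5.9351e-5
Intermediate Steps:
Q(H, S) = -2 + (H + S)/(2*S) (Q(H, S) = -2 + (H + S)/(S + S) = -2 + (H + S)/((2*S)) = -2 + (H + S)*(1/(2*S)) = -2 + (H + S)/(2*S))
(1/(-2139054 + Q(1587, 657)) + X(1893, -1670))/(-9907131) = (1/(-2139054 + (½)*(1587 - 3*657)/657) + (1082 - 1670))/(-9907131) = (1/(-2139054 + (½)*(1/657)*(1587 - 1971)) - 588)*(-1/9907131) = (1/(-2139054 + (½)*(1/657)*(-384)) - 588)*(-1/9907131) = (1/(-2139054 - 64/219) - 588)*(-1/9907131) = (1/(-468452890/219) - 588)*(-1/9907131) = (-219/468452890 - 588)*(-1/9907131) = -275450299539/468452890*(-1/9907131) = 1732391821/29188831123010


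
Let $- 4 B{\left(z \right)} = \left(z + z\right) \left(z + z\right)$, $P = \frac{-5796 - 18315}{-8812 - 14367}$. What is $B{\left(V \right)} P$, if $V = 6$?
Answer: $- \frac{867996}{23179} \approx -37.448$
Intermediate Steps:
$P = \frac{24111}{23179}$ ($P = - \frac{24111}{-23179} = \left(-24111\right) \left(- \frac{1}{23179}\right) = \frac{24111}{23179} \approx 1.0402$)
$B{\left(z \right)} = - z^{2}$ ($B{\left(z \right)} = - \frac{\left(z + z\right) \left(z + z\right)}{4} = - \frac{2 z 2 z}{4} = - \frac{4 z^{2}}{4} = - z^{2}$)
$B{\left(V \right)} P = - 6^{2} \cdot \frac{24111}{23179} = \left(-1\right) 36 \cdot \frac{24111}{23179} = \left(-36\right) \frac{24111}{23179} = - \frac{867996}{23179}$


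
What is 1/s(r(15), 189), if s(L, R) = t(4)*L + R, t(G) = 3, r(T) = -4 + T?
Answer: 1/222 ≈ 0.0045045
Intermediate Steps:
s(L, R) = R + 3*L (s(L, R) = 3*L + R = R + 3*L)
1/s(r(15), 189) = 1/(189 + 3*(-4 + 15)) = 1/(189 + 3*11) = 1/(189 + 33) = 1/222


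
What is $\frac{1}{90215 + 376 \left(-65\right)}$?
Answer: $\frac{1}{65775} \approx 1.5203 \cdot 10^{-5}$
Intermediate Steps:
$\frac{1}{90215 + 376 \left(-65\right)} = \frac{1}{90215 - 24440} = \frac{1}{65775}$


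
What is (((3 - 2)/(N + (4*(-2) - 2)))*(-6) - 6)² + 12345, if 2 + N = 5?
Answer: 606201/49 ≈ 12371.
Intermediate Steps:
N = 3 (N = -2 + 5 = 3)
(((3 - 2)/(N + (4*(-2) - 2)))*(-6) - 6)² + 12345 = (((3 - 2)/(3 + (4*(-2) - 2)))*(-6) - 6)² + 12345 = ((1/(3 + (-8 - 2)))*(-6) - 6)² + 12345 = ((1/(3 - 10))*(-6) - 6)² + 12345 = ((1/(-7))*(-6) - 6)² + 12345 = ((1*(-⅐))*(-6) - 6)² + 12345 = (-⅐*(-6) - 6)² + 12345 = (6/7 - 6)² + 12345 = (-36/7)² + 12345 = 1296/49 + 12345 = 606201/49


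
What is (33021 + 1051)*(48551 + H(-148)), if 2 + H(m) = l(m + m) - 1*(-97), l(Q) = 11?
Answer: 1657841304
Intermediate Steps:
H(m) = 106 (H(m) = -2 + (11 - 1*(-97)) = -2 + (11 + 97) = -2 + 108 = 106)
(33021 + 1051)*(48551 + H(-148)) = (33021 + 1051)*(48551 + 106) = 34072*48657 = 1657841304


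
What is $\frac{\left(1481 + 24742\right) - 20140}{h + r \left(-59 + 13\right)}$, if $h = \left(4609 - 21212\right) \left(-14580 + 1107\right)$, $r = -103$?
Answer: $\frac{553}{20336087} \approx 2.7193 \cdot 10^{-5}$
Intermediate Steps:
$h = 223692219$ ($h = \left(-16603\right) \left(-13473\right) = 223692219$)
$\frac{\left(1481 + 24742\right) - 20140}{h + r \left(-59 + 13\right)} = \frac{\left(1481 + 24742\right) - 20140}{223692219 - 103 \left(-59 + 13\right)} = \frac{26223 - 20140}{223692219 - -4738} = \frac{6083}{223692219 + 4738} = \frac{6083}{223696957} = 6083 \cdot \frac{1}{223696957} = \frac{553}{20336087}$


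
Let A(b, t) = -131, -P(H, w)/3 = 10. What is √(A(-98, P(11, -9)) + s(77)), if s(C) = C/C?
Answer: I*√130 ≈ 11.402*I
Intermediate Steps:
P(H, w) = -30 (P(H, w) = -3*10 = -30)
s(C) = 1
√(A(-98, P(11, -9)) + s(77)) = √(-131 + 1) = √(-130) = I*√130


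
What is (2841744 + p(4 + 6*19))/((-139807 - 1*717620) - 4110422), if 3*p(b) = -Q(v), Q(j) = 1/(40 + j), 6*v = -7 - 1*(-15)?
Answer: -352376255/616013276 ≈ -0.57203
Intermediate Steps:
v = 4/3 (v = (-7 - 1*(-15))/6 = (-7 + 15)/6 = (⅙)*8 = 4/3 ≈ 1.3333)
p(b) = -1/124 (p(b) = (-1/(40 + 4/3))/3 = (-1/124/3)/3 = (-1*3/124)/3 = (⅓)*(-3/124) = -1/124)
(2841744 + p(4 + 6*19))/((-139807 - 1*717620) - 4110422) = (2841744 - 1/124)/((-139807 - 1*717620) - 4110422) = 352376255/(124*((-139807 - 717620) - 4110422)) = 352376255/(124*(-857427 - 4110422)) = (352376255/124)/(-4967849) = (352376255/124)*(-1/4967849) = -352376255/616013276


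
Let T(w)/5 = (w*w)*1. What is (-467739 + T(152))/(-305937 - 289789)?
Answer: 352219/595726 ≈ 0.59124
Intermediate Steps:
T(w) = 5*w**2 (T(w) = 5*((w*w)*1) = 5*(w**2*1) = 5*w**2)
(-467739 + T(152))/(-305937 - 289789) = (-467739 + 5*152**2)/(-305937 - 289789) = (-467739 + 5*23104)/(-595726) = (-467739 + 115520)*(-1/595726) = -352219*(-1/595726) = 352219/595726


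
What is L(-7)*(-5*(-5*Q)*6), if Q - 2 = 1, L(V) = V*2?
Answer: -6300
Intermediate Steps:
L(V) = 2*V
Q = 3 (Q = 2 + 1 = 3)
L(-7)*(-5*(-5*Q)*6) = (2*(-7))*(-5*(-5*3)*6) = -(-70)*(-15*6) = -(-70)*(-90) = -14*450 = -6300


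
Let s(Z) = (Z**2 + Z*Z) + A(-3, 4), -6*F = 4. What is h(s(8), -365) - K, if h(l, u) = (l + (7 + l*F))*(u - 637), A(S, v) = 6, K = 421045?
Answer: -472815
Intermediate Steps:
F = -2/3 (F = -1/6*4 = -2/3 ≈ -0.66667)
s(Z) = 6 + 2*Z**2 (s(Z) = (Z**2 + Z*Z) + 6 = (Z**2 + Z**2) + 6 = 2*Z**2 + 6 = 6 + 2*Z**2)
h(l, u) = (-637 + u)*(7 + l/3) (h(l, u) = (l + (7 + l*(-2/3)))*(u - 637) = (l + (7 - 2*l/3))*(-637 + u) = (7 + l/3)*(-637 + u) = (-637 + u)*(7 + l/3))
h(s(8), -365) - K = (-4459 + 7*(-365) - 637*(6 + 2*8**2)/3 + (1/3)*(6 + 2*8**2)*(-365)) - 1*421045 = (-4459 - 2555 - 637*(6 + 2*64)/3 + (1/3)*(6 + 2*64)*(-365)) - 421045 = (-4459 - 2555 - 637*(6 + 128)/3 + (1/3)*(6 + 128)*(-365)) - 421045 = (-4459 - 2555 - 637/3*134 + (1/3)*134*(-365)) - 421045 = (-4459 - 2555 - 85358/3 - 48910/3) - 421045 = -51770 - 421045 = -472815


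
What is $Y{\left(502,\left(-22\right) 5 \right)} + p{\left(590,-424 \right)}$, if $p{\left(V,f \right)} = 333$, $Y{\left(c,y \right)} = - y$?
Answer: $443$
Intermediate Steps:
$Y{\left(502,\left(-22\right) 5 \right)} + p{\left(590,-424 \right)} = - \left(-22\right) 5 + 333 = \left(-1\right) \left(-110\right) + 333 = 110 + 333 = 443$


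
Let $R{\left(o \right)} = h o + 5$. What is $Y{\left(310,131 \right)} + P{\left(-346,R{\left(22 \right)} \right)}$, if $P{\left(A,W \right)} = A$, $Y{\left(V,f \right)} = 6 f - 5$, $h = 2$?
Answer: $435$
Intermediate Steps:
$Y{\left(V,f \right)} = -5 + 6 f$
$R{\left(o \right)} = 5 + 2 o$ ($R{\left(o \right)} = 2 o + 5 = 5 + 2 o$)
$Y{\left(310,131 \right)} + P{\left(-346,R{\left(22 \right)} \right)} = \left(-5 + 6 \cdot 131\right) - 346 = \left(-5 + 786\right) - 346 = 781 - 346 = 435$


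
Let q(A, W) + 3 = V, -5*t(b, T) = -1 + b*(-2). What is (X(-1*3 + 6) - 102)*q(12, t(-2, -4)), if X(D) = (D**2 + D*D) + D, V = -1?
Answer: 324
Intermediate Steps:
t(b, T) = 1/5 + 2*b/5 (t(b, T) = -(-1 + b*(-2))/5 = -(-1 - 2*b)/5 = 1/5 + 2*b/5)
q(A, W) = -4 (q(A, W) = -3 - 1 = -4)
X(D) = D + 2*D**2 (X(D) = (D**2 + D**2) + D = 2*D**2 + D = D + 2*D**2)
(X(-1*3 + 6) - 102)*q(12, t(-2, -4)) = ((-1*3 + 6)*(1 + 2*(-1*3 + 6)) - 102)*(-4) = ((-3 + 6)*(1 + 2*(-3 + 6)) - 102)*(-4) = (3*(1 + 2*3) - 102)*(-4) = (3*(1 + 6) - 102)*(-4) = (3*7 - 102)*(-4) = (21 - 102)*(-4) = -81*(-4) = 324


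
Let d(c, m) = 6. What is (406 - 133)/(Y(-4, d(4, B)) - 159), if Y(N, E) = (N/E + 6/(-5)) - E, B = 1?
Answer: -4095/2503 ≈ -1.6360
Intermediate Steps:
Y(N, E) = -6/5 - E + N/E (Y(N, E) = (N/E + 6*(-1/5)) - E = (N/E - 6/5) - E = (-6/5 + N/E) - E = -6/5 - E + N/E)
(406 - 133)/(Y(-4, d(4, B)) - 159) = (406 - 133)/((-6/5 - 1*6 - 4/6) - 159) = 273/((-6/5 - 6 - 4*1/6) - 159) = 273/((-6/5 - 6 - 2/3) - 159) = 273/(-118/15 - 159) = 273/(-2503/15) = 273*(-15/2503) = -4095/2503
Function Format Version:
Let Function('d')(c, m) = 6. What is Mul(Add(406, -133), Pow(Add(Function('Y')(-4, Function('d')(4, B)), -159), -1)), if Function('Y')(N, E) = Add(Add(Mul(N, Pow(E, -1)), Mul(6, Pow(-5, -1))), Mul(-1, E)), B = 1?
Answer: Rational(-4095, 2503) ≈ -1.6360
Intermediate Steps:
Function('Y')(N, E) = Add(Rational(-6, 5), Mul(-1, E), Mul(N, Pow(E, -1))) (Function('Y')(N, E) = Add(Add(Mul(N, Pow(E, -1)), Mul(6, Rational(-1, 5))), Mul(-1, E)) = Add(Add(Mul(N, Pow(E, -1)), Rational(-6, 5)), Mul(-1, E)) = Add(Add(Rational(-6, 5), Mul(N, Pow(E, -1))), Mul(-1, E)) = Add(Rational(-6, 5), Mul(-1, E), Mul(N, Pow(E, -1))))
Mul(Add(406, -133), Pow(Add(Function('Y')(-4, Function('d')(4, B)), -159), -1)) = Mul(Add(406, -133), Pow(Add(Add(Rational(-6, 5), Mul(-1, 6), Mul(-4, Pow(6, -1))), -159), -1)) = Mul(273, Pow(Add(Add(Rational(-6, 5), -6, Mul(-4, Rational(1, 6))), -159), -1)) = Mul(273, Pow(Add(Add(Rational(-6, 5), -6, Rational(-2, 3)), -159), -1)) = Mul(273, Pow(Add(Rational(-118, 15), -159), -1)) = Mul(273, Pow(Rational(-2503, 15), -1)) = Mul(273, Rational(-15, 2503)) = Rational(-4095, 2503)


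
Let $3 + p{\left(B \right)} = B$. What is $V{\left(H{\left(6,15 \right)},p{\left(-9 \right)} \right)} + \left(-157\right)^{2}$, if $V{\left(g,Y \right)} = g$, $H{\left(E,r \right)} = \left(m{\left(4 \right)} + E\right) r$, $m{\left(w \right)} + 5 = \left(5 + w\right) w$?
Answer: $25204$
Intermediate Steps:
$m{\left(w \right)} = -5 + w \left(5 + w\right)$ ($m{\left(w \right)} = -5 + \left(5 + w\right) w = -5 + w \left(5 + w\right)$)
$p{\left(B \right)} = -3 + B$
$H{\left(E,r \right)} = r \left(31 + E\right)$ ($H{\left(E,r \right)} = \left(\left(-5 + 4^{2} + 5 \cdot 4\right) + E\right) r = \left(\left(-5 + 16 + 20\right) + E\right) r = \left(31 + E\right) r = r \left(31 + E\right)$)
$V{\left(H{\left(6,15 \right)},p{\left(-9 \right)} \right)} + \left(-157\right)^{2} = 15 \left(31 + 6\right) + \left(-157\right)^{2} = 15 \cdot 37 + 24649 = 555 + 24649 = 25204$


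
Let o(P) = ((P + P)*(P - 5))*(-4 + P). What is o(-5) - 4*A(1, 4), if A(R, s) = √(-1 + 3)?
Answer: -900 - 4*√2 ≈ -905.66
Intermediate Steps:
A(R, s) = √2
o(P) = 2*P*(-5 + P)*(-4 + P) (o(P) = ((2*P)*(-5 + P))*(-4 + P) = (2*P*(-5 + P))*(-4 + P) = 2*P*(-5 + P)*(-4 + P))
o(-5) - 4*A(1, 4) = 2*(-5)*(20 + (-5)² - 9*(-5)) - 4*√2 = 2*(-5)*(20 + 25 + 45) - 4*√2 = 2*(-5)*90 - 4*√2 = -900 - 4*√2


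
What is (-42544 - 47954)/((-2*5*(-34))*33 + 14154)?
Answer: -15083/4229 ≈ -3.5666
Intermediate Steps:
(-42544 - 47954)/((-2*5*(-34))*33 + 14154) = -90498/(-10*(-34)*33 + 14154) = -90498/(340*33 + 14154) = -90498/(11220 + 14154) = -90498/25374 = -90498*1/25374 = -15083/4229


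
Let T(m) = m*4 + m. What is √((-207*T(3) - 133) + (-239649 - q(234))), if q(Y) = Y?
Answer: I*√243121 ≈ 493.07*I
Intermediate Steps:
T(m) = 5*m (T(m) = 4*m + m = 5*m)
√((-207*T(3) - 133) + (-239649 - q(234))) = √((-1035*3 - 133) + (-239649 - 1*234)) = √((-207*15 - 133) + (-239649 - 234)) = √((-3105 - 133) - 239883) = √(-3238 - 239883) = √(-243121) = I*√243121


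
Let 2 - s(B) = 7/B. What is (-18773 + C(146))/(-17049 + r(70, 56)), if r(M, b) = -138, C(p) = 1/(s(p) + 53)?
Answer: 50205211/45963767 ≈ 1.0923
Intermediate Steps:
s(B) = 2 - 7/B
C(p) = 1/(55 - 7/p) (C(p) = 1/((2 - 7/p) + 53) = 1/(55 - 7/p))
(-18773 + C(146))/(-17049 + r(70, 56)) = (-18773 + 146/(-7 + 55*146))/(-17049 - 138) = (-18773 + 146/(-7 + 8030))/(-17187) = (-18773 + 146/8023)*(-1/17187) = -150615633/8023*(-1/17187) = 50205211/45963767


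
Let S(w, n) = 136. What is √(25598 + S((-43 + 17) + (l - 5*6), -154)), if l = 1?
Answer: √25734 ≈ 160.42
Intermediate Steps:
√(25598 + S((-43 + 17) + (l - 5*6), -154)) = √(25598 + 136) = √25734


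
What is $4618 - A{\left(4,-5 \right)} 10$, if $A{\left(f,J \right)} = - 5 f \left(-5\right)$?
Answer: $3618$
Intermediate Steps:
$A{\left(f,J \right)} = 25 f$
$4618 - A{\left(4,-5 \right)} 10 = 4618 - 25 \cdot 4 \cdot 10 = 4618 - 100 \cdot 10 = 4618 - 1000 = 3618$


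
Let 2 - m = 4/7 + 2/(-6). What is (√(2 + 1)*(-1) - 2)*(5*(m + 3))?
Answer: -1000/21 - 500*√3/21 ≈ -88.858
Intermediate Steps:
m = 37/21 (m = 2 - (4/7 + 2/(-6)) = 2 - (4*(⅐) + 2*(-⅙)) = 2 - (4/7 - ⅓) = 2 - 1*5/21 = 2 - 5/21 = 37/21 ≈ 1.7619)
(√(2 + 1)*(-1) - 2)*(5*(m + 3)) = (√(2 + 1)*(-1) - 2)*(5*(37/21 + 3)) = (√3*(-1) - 2)*(5*(100/21)) = (-√3 - 2)*(500/21) = (-2 - √3)*(500/21) = -1000/21 - 500*√3/21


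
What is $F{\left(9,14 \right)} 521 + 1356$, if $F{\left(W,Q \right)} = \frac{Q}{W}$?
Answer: $\frac{19498}{9} \approx 2166.4$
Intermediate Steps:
$F{\left(9,14 \right)} 521 + 1356 = \frac{14}{9} \cdot 521 + 1356 = \frac{7294}{9} + 1356 = \frac{19498}{9}$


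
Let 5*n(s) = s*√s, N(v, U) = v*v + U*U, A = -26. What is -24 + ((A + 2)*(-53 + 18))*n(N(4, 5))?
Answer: -24 + 6888*√41 ≈ 44081.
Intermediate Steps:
N(v, U) = U² + v² (N(v, U) = v² + U² = U² + v²)
n(s) = s^(3/2)/5 (n(s) = (s*√s)/5 = s^(3/2)/5)
-24 + ((A + 2)*(-53 + 18))*n(N(4, 5)) = -24 + ((-26 + 2)*(-53 + 18))*((5² + 4²)^(3/2)/5) = -24 + (-24*(-35))*((25 + 16)^(3/2)/5) = -24 + 840*(41^(3/2)/5) = -24 + 840*((41*√41)/5) = -24 + 840*(41*√41/5) = -24 + 6888*√41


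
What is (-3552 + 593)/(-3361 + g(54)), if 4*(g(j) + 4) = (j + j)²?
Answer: 2959/449 ≈ 6.5902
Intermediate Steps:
g(j) = -4 + j² (g(j) = -4 + (j + j)²/4 = -4 + (2*j)²/4 = -4 + (4*j²)/4 = -4 + j²)
(-3552 + 593)/(-3361 + g(54)) = (-3552 + 593)/(-3361 + (-4 + 54²)) = -2959/(-3361 + (-4 + 2916)) = -2959/(-3361 + 2912) = -2959/(-449) = -2959*(-1/449) = 2959/449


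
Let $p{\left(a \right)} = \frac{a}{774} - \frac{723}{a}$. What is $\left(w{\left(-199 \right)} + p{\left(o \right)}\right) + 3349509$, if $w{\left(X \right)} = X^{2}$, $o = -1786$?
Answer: $\frac{2342490512923}{691182} \approx 3.3891 \cdot 10^{6}$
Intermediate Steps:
$p{\left(a \right)} = - \frac{723}{a} + \frac{a}{774}$ ($p{\left(a \right)} = a \frac{1}{774} - \frac{723}{a} = \frac{a}{774} - \frac{723}{a} = - \frac{723}{a} + \frac{a}{774}$)
$\left(w{\left(-199 \right)} + p{\left(o \right)}\right) + 3349509 = \left(\left(-199\right)^{2} + \left(- \frac{723}{-1786} + \frac{1}{774} \left(-1786\right)\right)\right) + 3349509 = \left(39601 - \frac{1315097}{691182}\right) + 3349509 = \frac{27370183285}{691182} + 3349509 = \frac{2342490512923}{691182}$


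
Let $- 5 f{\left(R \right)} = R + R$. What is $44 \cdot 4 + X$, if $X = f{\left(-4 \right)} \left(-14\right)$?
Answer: $\frac{768}{5} \approx 153.6$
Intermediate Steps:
$f{\left(R \right)} = - \frac{2 R}{5}$ ($f{\left(R \right)} = - \frac{R + R}{5} = - \frac{2 R}{5}$)
$X = - \frac{112}{5}$ ($X = \left(- \frac{2}{5}\right) \left(-4\right) \left(-14\right) = \frac{8}{5} \left(-14\right) = - \frac{112}{5} \approx -22.4$)
$44 \cdot 4 + X = 44 \cdot 4 - \frac{112}{5} = 176 - \frac{112}{5} = \frac{768}{5}$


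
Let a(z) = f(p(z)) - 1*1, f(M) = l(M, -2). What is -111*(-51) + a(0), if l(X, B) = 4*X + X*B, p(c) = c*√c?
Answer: 5660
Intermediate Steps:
p(c) = c^(3/2)
l(X, B) = 4*X + B*X
f(M) = 2*M (f(M) = M*(4 - 2) = M*2 = 2*M)
a(z) = -1 + 2*z^(3/2) (a(z) = 2*z^(3/2) - 1*1 = 2*z^(3/2) - 1 = -1 + 2*z^(3/2))
-111*(-51) + a(0) = -111*(-51) + (-1 + 2*0^(3/2)) = 5661 + (-1 + 2*0) = 5661 + (-1 + 0) = 5661 - 1 = 5660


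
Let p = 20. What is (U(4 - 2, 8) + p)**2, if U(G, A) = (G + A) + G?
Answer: 1024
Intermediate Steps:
U(G, A) = A + 2*G (U(G, A) = (A + G) + G = A + 2*G)
(U(4 - 2, 8) + p)**2 = ((8 + 2*(4 - 2)) + 20)**2 = ((8 + 2*2) + 20)**2 = ((8 + 4) + 20)**2 = (12 + 20)**2 = 32**2 = 1024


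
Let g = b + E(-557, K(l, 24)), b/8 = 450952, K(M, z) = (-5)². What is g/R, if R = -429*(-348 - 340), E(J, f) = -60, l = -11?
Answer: 901889/73788 ≈ 12.223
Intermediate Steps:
K(M, z) = 25
b = 3607616 (b = 8*450952 = 3607616)
g = 3607556 (g = 3607616 - 60 = 3607556)
R = 295152 (R = -429*(-688) = 295152)
g/R = 3607556/295152 = 3607556*(1/295152) = 901889/73788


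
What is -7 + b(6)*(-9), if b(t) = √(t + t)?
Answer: -7 - 18*√3 ≈ -38.177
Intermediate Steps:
b(t) = √2*√t (b(t) = √(2*t) = √2*√t)
-7 + b(6)*(-9) = -7 + (√2*√6)*(-9) = -7 + (2*√3)*(-9) = -7 - 18*√3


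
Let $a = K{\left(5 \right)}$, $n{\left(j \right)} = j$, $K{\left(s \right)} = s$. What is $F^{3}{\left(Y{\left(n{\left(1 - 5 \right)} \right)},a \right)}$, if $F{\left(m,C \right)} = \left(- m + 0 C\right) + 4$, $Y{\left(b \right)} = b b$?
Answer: $-1728$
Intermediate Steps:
$Y{\left(b \right)} = b^{2}$
$a = 5$
$F{\left(m,C \right)} = 4 - m$ ($F{\left(m,C \right)} = \left(- m + 0\right) + 4 = - m + 4 = 4 - m$)
$F^{3}{\left(Y{\left(n{\left(1 - 5 \right)} \right)},a \right)} = \left(4 - \left(1 - 5\right)^{2}\right)^{3} = \left(4 - \left(-4\right)^{2}\right)^{3} = \left(4 - 16\right)^{3} = \left(-12\right)^{3} = -1728$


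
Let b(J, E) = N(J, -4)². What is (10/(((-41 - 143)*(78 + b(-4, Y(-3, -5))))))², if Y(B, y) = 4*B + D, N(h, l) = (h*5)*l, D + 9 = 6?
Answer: 25/355187392576 ≈ 7.0385e-11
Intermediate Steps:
D = -3 (D = -9 + 6 = -3)
N(h, l) = 5*h*l (N(h, l) = (5*h)*l = 5*h*l)
Y(B, y) = -3 + 4*B (Y(B, y) = 4*B - 3 = -3 + 4*B)
b(J, E) = 400*J² (b(J, E) = (5*J*(-4))² = (-20*J)² = 400*J²)
(10/(((-41 - 143)*(78 + b(-4, Y(-3, -5))))))² = (10/(((-41 - 143)*(78 + 400*(-4)²))))² = (10/((-184*(78 + 400*16))))² = (10/((-184*(78 + 6400))))² = (10/((-184*6478)))² = (10/(-1191952))² = (10*(-1/1191952))² = (-5/595976)² = 25/355187392576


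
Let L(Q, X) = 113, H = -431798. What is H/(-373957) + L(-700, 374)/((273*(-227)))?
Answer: 26716696717/23174489247 ≈ 1.1528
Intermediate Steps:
H/(-373957) + L(-700, 374)/((273*(-227))) = -431798/(-373957) + 113/((273*(-227))) = -431798*(-1/373957) + 113/(-61971) = 431798/373957 + 113*(-1/61971) = 431798/373957 - 113/61971 = 26716696717/23174489247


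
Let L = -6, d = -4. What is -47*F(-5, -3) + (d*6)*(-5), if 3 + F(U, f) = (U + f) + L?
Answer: 919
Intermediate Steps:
F(U, f) = -9 + U + f (F(U, f) = -3 + ((U + f) - 6) = -3 + (-6 + U + f) = -9 + U + f)
-47*F(-5, -3) + (d*6)*(-5) = -47*(-9 - 5 - 3) - 4*6*(-5) = -47*(-17) - 24*(-5) = 799 + 120 = 919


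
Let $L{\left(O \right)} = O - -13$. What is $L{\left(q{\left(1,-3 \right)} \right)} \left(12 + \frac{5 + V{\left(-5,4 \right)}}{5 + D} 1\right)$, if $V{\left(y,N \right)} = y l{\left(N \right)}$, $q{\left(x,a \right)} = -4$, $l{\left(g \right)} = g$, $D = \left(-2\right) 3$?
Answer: $243$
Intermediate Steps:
$D = -6$
$V{\left(y,N \right)} = N y$ ($V{\left(y,N \right)} = y N = N y$)
$L{\left(O \right)} = 13 + O$ ($L{\left(O \right)} = O + 13 = 13 + O$)
$L{\left(q{\left(1,-3 \right)} \right)} \left(12 + \frac{5 + V{\left(-5,4 \right)}}{5 + D} 1\right) = \left(13 - 4\right) \left(12 + \frac{5 + 4 \left(-5\right)}{5 - 6} \cdot 1\right) = 9 \left(12 + \frac{5 - 20}{-1} \cdot 1\right) = 9 \left(12 + \left(-15\right) \left(-1\right) 1\right) = 9 \left(12 + 15 \cdot 1\right) = 9 \left(12 + 15\right) = 9 \cdot 27 = 243$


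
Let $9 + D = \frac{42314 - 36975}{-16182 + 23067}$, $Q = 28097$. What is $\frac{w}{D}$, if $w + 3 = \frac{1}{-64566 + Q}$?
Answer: $\frac{376637040}{1032546797} \approx 0.36477$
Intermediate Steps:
$D = - \frac{56626}{6885}$ ($D = -9 + \frac{42314 - 36975}{-16182 + 23067} = -9 + \frac{5339}{6885} = - \frac{56626}{6885} \approx -8.2245$)
$w = - \frac{109408}{36469}$ ($w = -3 + \frac{1}{-64566 + 28097} = -3 + \frac{1}{-36469} = -3 - \frac{1}{36469} = - \frac{109408}{36469} \approx -3.0$)
$\frac{w}{D} = - \frac{109408}{36469 \left(- \frac{56626}{6885}\right)} = \left(- \frac{109408}{36469}\right) \left(- \frac{6885}{56626}\right) = \frac{376637040}{1032546797}$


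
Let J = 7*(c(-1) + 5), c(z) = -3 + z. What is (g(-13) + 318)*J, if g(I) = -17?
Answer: 2107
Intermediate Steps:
J = 7 (J = 7*((-3 - 1) + 5) = 7*(-4 + 5) = 7*1 = 7)
(g(-13) + 318)*J = (-17 + 318)*7 = 301*7 = 2107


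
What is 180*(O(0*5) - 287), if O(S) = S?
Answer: -51660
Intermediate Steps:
180*(O(0*5) - 287) = 180*(0*5 - 287) = 180*(0 - 287) = 180*(-287) = -51660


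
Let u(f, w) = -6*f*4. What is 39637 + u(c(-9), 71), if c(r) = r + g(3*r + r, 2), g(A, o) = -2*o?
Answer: 39949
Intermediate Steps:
c(r) = -4 + r (c(r) = r - 2*2 = r - 4 = -4 + r)
u(f, w) = -24*f
39637 + u(c(-9), 71) = 39637 - 24*(-4 - 9) = 39637 - 24*(-13) = 39637 + 312 = 39949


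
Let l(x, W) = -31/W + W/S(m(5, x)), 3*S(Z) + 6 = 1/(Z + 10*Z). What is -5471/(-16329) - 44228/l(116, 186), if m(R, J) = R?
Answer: 1426630079587/3012194301 ≈ 473.62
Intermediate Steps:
S(Z) = -2 + 1/(33*Z) (S(Z) = -2 + 1/(3*(Z + 10*Z)) = -2 + 1/(3*((11*Z))) = -2 + (1/(11*Z))/3 = -2 + 1/(33*Z))
l(x, W) = -31/W - 165*W/329 (l(x, W) = -31/W + W/(-2 + (1/33)/5) = -31/W + W/(-2 + (1/33)*(⅕)) = -31/W + W/(-2 + 1/165) = -31/W + W/(-329/165) = -31/W + W*(-165/329) = -31/W - 165*W/329)
-5471/(-16329) - 44228/l(116, 186) = -5471/(-16329) - 44228/(-31/186 - 165/329*186) = -5471*(-1/16329) - 44228/(-31*1/186 - 30690/329) = 5471/16329 - 44228/(-⅙ - 30690/329) = 5471/16329 - 44228/(-184469/1974) = 5471/16329 - 44228*(-1974/184469) = 5471/16329 + 87306072/184469 = 1426630079587/3012194301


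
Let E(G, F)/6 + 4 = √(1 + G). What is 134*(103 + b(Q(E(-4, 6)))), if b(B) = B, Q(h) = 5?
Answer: 14472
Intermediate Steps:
E(G, F) = -24 + 6*√(1 + G)
134*(103 + b(Q(E(-4, 6)))) = 134*(103 + 5) = 134*108 = 14472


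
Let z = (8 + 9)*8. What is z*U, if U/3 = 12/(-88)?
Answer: -612/11 ≈ -55.636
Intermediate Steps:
U = -9/22 (U = 3*(12/(-88)) = 3*(12*(-1/88)) = 3*(-3/22) = -9/22 ≈ -0.40909)
z = 136 (z = 17*8 = 136)
z*U = 136*(-9/22) = -612/11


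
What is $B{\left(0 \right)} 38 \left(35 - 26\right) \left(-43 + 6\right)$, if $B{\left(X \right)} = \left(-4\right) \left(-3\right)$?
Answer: $-151848$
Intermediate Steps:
$B{\left(X \right)} = 12$
$B{\left(0 \right)} 38 \left(35 - 26\right) \left(-43 + 6\right) = 12 \cdot 38 \left(35 - 26\right) \left(-43 + 6\right) = 456 \cdot 9 \left(-37\right) = 456 \left(-333\right) = -151848$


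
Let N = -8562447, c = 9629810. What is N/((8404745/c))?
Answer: -16490947549014/1680949 ≈ -9.8105e+6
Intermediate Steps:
N/((8404745/c)) = -8562447/(8404745/9629810) = -8562447/(8404745*(1/9629810)) = -8562447/1680949/1925962 = -8562447*1925962/1680949 = -16490947549014/1680949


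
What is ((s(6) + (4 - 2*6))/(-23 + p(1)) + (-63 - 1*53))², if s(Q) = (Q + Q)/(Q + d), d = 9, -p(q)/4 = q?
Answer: 3013696/225 ≈ 13394.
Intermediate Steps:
p(q) = -4*q
s(Q) = 2*Q/(9 + Q) (s(Q) = (Q + Q)/(Q + 9) = (2*Q)/(9 + Q) = 2*Q/(9 + Q))
((s(6) + (4 - 2*6))/(-23 + p(1)) + (-63 - 1*53))² = ((2*6/(9 + 6) + (4 - 2*6))/(-23 - 4*1) + (-63 - 1*53))² = ((2*6/15 + (4 - 12))/(-23 - 4) + (-63 - 53))² = ((2*6*(1/15) - 8)/(-27) - 116)² = ((⅘ - 8)*(-1/27) - 116)² = (-36/5*(-1/27) - 116)² = (4/15 - 116)² = (-1736/15)² = 3013696/225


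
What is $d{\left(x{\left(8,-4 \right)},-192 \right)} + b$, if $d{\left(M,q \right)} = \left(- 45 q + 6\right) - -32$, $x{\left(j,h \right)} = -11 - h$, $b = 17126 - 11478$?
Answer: $14326$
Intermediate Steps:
$b = 5648$
$d{\left(M,q \right)} = 38 - 45 q$ ($d{\left(M,q \right)} = \left(6 - 45 q\right) + 32 = 38 - 45 q$)
$d{\left(x{\left(8,-4 \right)},-192 \right)} + b = \left(38 - -8640\right) + 5648 = \left(38 + 8640\right) + 5648 = 8678 + 5648 = 14326$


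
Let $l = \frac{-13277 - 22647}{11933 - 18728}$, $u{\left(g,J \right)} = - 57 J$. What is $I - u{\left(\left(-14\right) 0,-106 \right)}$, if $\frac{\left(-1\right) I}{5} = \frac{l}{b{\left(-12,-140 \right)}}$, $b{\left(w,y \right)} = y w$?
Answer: $- \frac{492665963}{81540} \approx -6042.0$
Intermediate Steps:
$b{\left(w,y \right)} = w y$
$l = \frac{35924}{6795}$ ($l = - \frac{35924}{-6795} = \left(-35924\right) \left(- \frac{1}{6795}\right) = \frac{35924}{6795} \approx 5.2868$)
$I = - \frac{1283}{81540}$ ($I = - 5 \frac{35924}{6795 \left(\left(-12\right) \left(-140\right)\right)} = - 5 \frac{35924}{6795 \cdot 1680} = - 5 \cdot \frac{35924}{6795} \cdot \frac{1}{1680} = \left(-5\right) \frac{1283}{407700} = - \frac{1283}{81540} \approx -0.015735$)
$I - u{\left(\left(-14\right) 0,-106 \right)} = - \frac{1283}{81540} - \left(-57\right) \left(-106\right) = - \frac{1283}{81540} - 6042 = - \frac{492665963}{81540}$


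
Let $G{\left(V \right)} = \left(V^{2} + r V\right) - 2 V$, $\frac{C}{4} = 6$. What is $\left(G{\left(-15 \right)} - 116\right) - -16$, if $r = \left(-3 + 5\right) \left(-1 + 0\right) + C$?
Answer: $-175$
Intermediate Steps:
$C = 24$ ($C = 4 \cdot 6 = 24$)
$r = 22$ ($r = \left(-3 + 5\right) \left(-1 + 0\right) + 24 = 2 \left(-1\right) + 24 = -2 + 24 = 22$)
$G{\left(V \right)} = V^{2} + 20 V$ ($G{\left(V \right)} = \left(V^{2} + 22 V\right) - 2 V = V^{2} + 20 V$)
$\left(G{\left(-15 \right)} - 116\right) - -16 = \left(- 15 \left(20 - 15\right) - 116\right) - -16 = \left(\left(-15\right) 5 - 116\right) + 16 = \left(-75 - 116\right) + 16 = -191 + 16 = -175$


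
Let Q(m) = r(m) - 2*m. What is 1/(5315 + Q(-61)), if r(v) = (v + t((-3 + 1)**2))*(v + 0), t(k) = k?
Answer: 1/8914 ≈ 0.00011218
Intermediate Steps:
r(v) = v*(4 + v) (r(v) = (v + (-3 + 1)**2)*(v + 0) = (v + (-2)**2)*v = (v + 4)*v = (4 + v)*v = v*(4 + v))
Q(m) = -2*m + m*(4 + m) (Q(m) = m*(4 + m) - 2*m = -2*m + m*(4 + m))
1/(5315 + Q(-61)) = 1/(5315 - 61*(2 - 61)) = 1/(5315 - 61*(-59)) = 1/(5315 + 3599) = 1/8914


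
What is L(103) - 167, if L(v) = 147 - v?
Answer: -123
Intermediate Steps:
L(103) - 167 = (147 - 1*103) - 167 = (147 - 103) - 167 = 44 - 167 = -123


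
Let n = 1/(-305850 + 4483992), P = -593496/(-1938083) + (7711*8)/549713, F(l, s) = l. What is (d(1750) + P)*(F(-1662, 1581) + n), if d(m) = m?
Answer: -6474921103995083669438003/2225674141402763709 ≈ -2.9092e+6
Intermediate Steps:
P = 445808930752/1065389420179 (P = -593496*(-1/1938083) + 61688*(1/549713) = 593496/1938083 + 61688/549713 = 445808930752/1065389420179 ≈ 0.41845)
n = 1/4178142 ≈ 2.3934e-7
(d(1750) + P)*(F(-1662, 1581) + n) = (1750 + 445808930752/1065389420179)*(-1662 + 1/4178142) = (1864877294244002/1065389420179)*(-6944072003/4178142) = -6474921103995083669438003/2225674141402763709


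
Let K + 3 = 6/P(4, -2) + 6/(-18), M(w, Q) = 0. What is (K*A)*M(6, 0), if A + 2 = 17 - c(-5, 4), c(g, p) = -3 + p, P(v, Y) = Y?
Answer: 0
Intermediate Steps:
K = -19/3 (K = -3 + (6/(-2) + 6/(-18)) = -3 + (6*(-½) + 6*(-1/18)) = -3 + (-3 - ⅓) = -3 - 10/3 = -19/3 ≈ -6.3333)
A = 14 (A = -2 + (17 - (-3 + 4)) = -2 + (17 - 1*1) = -2 + (17 - 1) = -2 + 16 = 14)
(K*A)*M(6, 0) = -19/3*14*0 = -266/3*0 = 0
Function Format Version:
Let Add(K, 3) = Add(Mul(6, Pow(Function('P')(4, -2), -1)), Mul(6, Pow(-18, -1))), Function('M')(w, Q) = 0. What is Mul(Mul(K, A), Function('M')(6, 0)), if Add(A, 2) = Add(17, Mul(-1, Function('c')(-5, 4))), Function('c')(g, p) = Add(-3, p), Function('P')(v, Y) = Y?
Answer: 0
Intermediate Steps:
K = Rational(-19, 3) (K = Add(-3, Add(Mul(6, Pow(-2, -1)), Mul(6, Pow(-18, -1)))) = Add(-3, Add(Mul(6, Rational(-1, 2)), Mul(6, Rational(-1, 18)))) = Add(-3, Add(-3, Rational(-1, 3))) = Add(-3, Rational(-10, 3)) = Rational(-19, 3) ≈ -6.3333)
A = 14 (A = Add(-2, Add(17, Mul(-1, Add(-3, 4)))) = Add(-2, Add(17, Mul(-1, 1))) = Add(-2, Add(17, -1)) = Add(-2, 16) = 14)
Mul(Mul(K, A), Function('M')(6, 0)) = Mul(Mul(Rational(-19, 3), 14), 0) = Mul(Rational(-266, 3), 0) = 0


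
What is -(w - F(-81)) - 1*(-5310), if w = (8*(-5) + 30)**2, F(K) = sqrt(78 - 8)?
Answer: 5210 + sqrt(70) ≈ 5218.4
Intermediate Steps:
F(K) = sqrt(70)
w = 100 (w = (-40 + 30)**2 = (-10)**2 = 100)
-(w - F(-81)) - 1*(-5310) = -(100 - sqrt(70)) - 1*(-5310) = (-100 + sqrt(70)) + 5310 = 5210 + sqrt(70)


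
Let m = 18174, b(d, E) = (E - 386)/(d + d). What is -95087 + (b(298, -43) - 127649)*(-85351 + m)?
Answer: 5110717963389/596 ≈ 8.5750e+9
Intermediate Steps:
b(d, E) = (-386 + E)/(2*d) (b(d, E) = (-386 + E)/((2*d)) = (-386 + E)*(1/(2*d)) = (-386 + E)/(2*d))
-95087 + (b(298, -43) - 127649)*(-85351 + m) = -95087 + ((½)*(-386 - 43)/298 - 127649)*(-85351 + 18174) = -95087 + ((½)*(1/298)*(-429) - 127649)*(-67177) = -95087 + (-429/596 - 127649)*(-67177) = -95087 - 76079233/596*(-67177) = -95087 + 5110774635241/596 = 5110717963389/596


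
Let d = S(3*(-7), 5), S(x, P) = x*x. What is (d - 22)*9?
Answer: 3771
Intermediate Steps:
S(x, P) = x²
d = 441 (d = (3*(-7))² = (-21)² = 441)
(d - 22)*9 = (441 - 22)*9 = 419*9 = 3771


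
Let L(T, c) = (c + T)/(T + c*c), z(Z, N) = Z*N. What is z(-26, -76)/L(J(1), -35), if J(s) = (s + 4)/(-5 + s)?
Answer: -1934504/29 ≈ -66707.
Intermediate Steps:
z(Z, N) = N*Z
J(s) = (4 + s)/(-5 + s)
L(T, c) = (T + c)/(T + c²)
z(-26, -76)/L(J(1), -35) = (-76*(-26))/((((4 + 1)/(-5 + 1) - 35)/((4 + 1)/(-5 + 1) + (-35)²))) = 1976/(((5/(-4) - 35)/(5/(-4) + 1225))) = 1976/(((-¼*5 - 35)/(-¼*5 + 1225))) = 1976/(((-5/4 - 35)/(-5/4 + 1225))) = 1976/((-145/4/(4895/4))) = 1976/(((4/4895)*(-145/4))) = 1976/(-29/979) = 1976*(-979/29) = -1934504/29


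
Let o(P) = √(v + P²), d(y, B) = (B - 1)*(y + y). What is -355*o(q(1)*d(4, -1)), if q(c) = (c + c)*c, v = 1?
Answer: -1775*√41 ≈ -11366.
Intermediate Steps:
d(y, B) = 2*y*(-1 + B) (d(y, B) = (-1 + B)*(2*y) = 2*y*(-1 + B))
q(c) = 2*c² (q(c) = (2*c)*c = 2*c²)
o(P) = √(1 + P²)
-355*o(q(1)*d(4, -1)) = -355*√(1 + ((2*1²)*(2*4*(-1 - 1)))²) = -355*√(1 + ((2*1)*(2*4*(-2)))²) = -355*√(1 + (2*(-16))²) = -355*√(1 + (-32)²) = -355*√(1 + 1024) = -1775*√41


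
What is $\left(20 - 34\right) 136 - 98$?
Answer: $-2002$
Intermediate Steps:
$\left(20 - 34\right) 136 - 98 = \left(-14\right) 136 - 98 = -1904 - 98 = -2002$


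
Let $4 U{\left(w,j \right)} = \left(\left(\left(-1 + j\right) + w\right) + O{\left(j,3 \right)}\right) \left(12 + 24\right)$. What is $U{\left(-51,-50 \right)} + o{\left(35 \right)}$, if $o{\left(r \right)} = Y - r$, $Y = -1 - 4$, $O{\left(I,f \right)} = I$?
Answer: $-1408$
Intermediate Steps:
$Y = -5$ ($Y = -1 - 4 = -5$)
$U{\left(w,j \right)} = -9 + 9 w + 18 j$ ($U{\left(w,j \right)} = \frac{\left(\left(\left(-1 + j\right) + w\right) + j\right) \left(12 + 24\right)}{4} = \frac{\left(\left(-1 + j + w\right) + j\right) 36}{4} = \frac{\left(-1 + w + 2 j\right) 36}{4} = \frac{-36 + 36 w + 72 j}{4} = -9 + 9 w + 18 j$)
$o{\left(r \right)} = -5 - r$
$U{\left(-51,-50 \right)} + o{\left(35 \right)} = \left(-9 + 9 \left(-51\right) + 18 \left(-50\right)\right) - 40 = \left(-9 - 459 - 900\right) - 40 = -1368 - 40 = -1408$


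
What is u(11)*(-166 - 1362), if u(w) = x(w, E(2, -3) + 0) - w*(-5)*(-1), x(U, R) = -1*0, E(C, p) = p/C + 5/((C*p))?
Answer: 84040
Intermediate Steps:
E(C, p) = p/C + 5/(C*p) (E(C, p) = p/C + 5*(1/(C*p)) = p/C + 5/(C*p))
x(U, R) = 0
u(w) = -5*w (u(w) = 0 - w*(-5)*(-1) = 0 - (-5*w)*(-1) = 0 - 5*w = -5*w)
u(11)*(-166 - 1362) = (-5*11)*(-166 - 1362) = -55*(-1528) = 84040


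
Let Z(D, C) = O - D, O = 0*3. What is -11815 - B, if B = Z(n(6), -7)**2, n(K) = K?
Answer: -11851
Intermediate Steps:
O = 0
Z(D, C) = -D (Z(D, C) = 0 - D = -D)
B = 36 (B = (-1*6)**2 = (-6)**2 = 36)
-11815 - B = -11815 - 1*36 = -11815 - 36 = -11851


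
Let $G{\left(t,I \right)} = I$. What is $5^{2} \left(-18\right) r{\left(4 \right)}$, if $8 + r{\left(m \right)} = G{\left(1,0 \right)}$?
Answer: $3600$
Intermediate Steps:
$r{\left(m \right)} = -8$ ($r{\left(m \right)} = -8 + 0 = -8$)
$5^{2} \left(-18\right) r{\left(4 \right)} = 5^{2} \left(-18\right) \left(-8\right) = 25 \left(-18\right) \left(-8\right) = \left(-450\right) \left(-8\right) = 3600$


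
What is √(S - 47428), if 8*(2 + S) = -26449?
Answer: I*√811778/4 ≈ 225.25*I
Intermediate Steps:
S = -26465/8 (S = -2 + (⅛)*(-26449) = -2 - 26449/8 = -26465/8 ≈ -3308.1)
√(S - 47428) = √(-26465/8 - 47428) = √(-405889/8) = I*√811778/4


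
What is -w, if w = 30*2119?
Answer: -63570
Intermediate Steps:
w = 63570
-w = -1*63570 = -63570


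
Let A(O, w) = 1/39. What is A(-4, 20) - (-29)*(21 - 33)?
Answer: -13571/39 ≈ -347.97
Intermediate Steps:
A(O, w) = 1/39
A(-4, 20) - (-29)*(21 - 33) = 1/39 - (-29)*(21 - 33) = 1/39 - (-29)*(-12) = 1/39 - 1*348 = 1/39 - 348 = -13571/39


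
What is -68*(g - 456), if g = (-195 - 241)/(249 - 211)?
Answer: 603976/19 ≈ 31788.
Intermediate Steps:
g = -218/19 (g = -436/38 = -436*1/38 = -218/19 ≈ -11.474)
-68*(g - 456) = -68*(-218/19 - 456) = -68*(-8882/19) = 603976/19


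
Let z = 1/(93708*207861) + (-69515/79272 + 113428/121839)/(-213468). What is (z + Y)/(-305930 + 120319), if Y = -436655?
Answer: 54123021142579497896215142381/23006327826978963483626085408 ≈ 2.3525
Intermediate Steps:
z = -31376826112894541/123949161563587090655328 (z = (1/93708)*(1/207861) + (-69515*1/79272 + 113428*(1/121839))*(-1/213468) = 1/19478238588 + (-69515/79272 + 113428/121839)*(-1/213468) = 1/19478238588 + (174008777/3219473736)*(-1/213468) = 1/19478238588 - 174008777/687254619476448 = -31376826112894541/123949161563587090655328 ≈ -2.5314e-7)
(z + Y)/(-305930 + 120319) = (-31376826112894541/123949161563587090655328 - 436655)/(-305930 + 120319) = -54123021142579497896215142381/123949161563587090655328/(-185611) = -54123021142579497896215142381/123949161563587090655328*(-1/185611) = 54123021142579497896215142381/23006327826978963483626085408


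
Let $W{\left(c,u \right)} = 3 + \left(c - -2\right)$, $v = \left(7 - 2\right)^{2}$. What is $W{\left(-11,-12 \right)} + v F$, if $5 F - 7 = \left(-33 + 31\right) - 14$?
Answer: $-51$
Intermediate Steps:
$F = - \frac{9}{5}$ ($F = \frac{7}{5} + \frac{\left(-33 + 31\right) - 14}{5} = \frac{7}{5} + \frac{-2 - 14}{5} = \frac{7}{5} + \frac{1}{5} \left(-16\right) = \frac{7}{5} - \frac{16}{5} = - \frac{9}{5} \approx -1.8$)
$v = 25$ ($v = 5^{2} = 25$)
$W{\left(c,u \right)} = 5 + c$ ($W{\left(c,u \right)} = 3 + \left(c + 2\right) = 3 + \left(2 + c\right) = 5 + c$)
$W{\left(-11,-12 \right)} + v F = \left(5 - 11\right) + 25 \left(- \frac{9}{5}\right) = -6 - 45 = -51$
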